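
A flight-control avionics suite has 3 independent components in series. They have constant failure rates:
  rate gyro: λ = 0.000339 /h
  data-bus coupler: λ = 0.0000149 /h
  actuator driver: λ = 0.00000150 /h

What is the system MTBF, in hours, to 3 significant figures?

2810

Series of exponential components: λ_sys = Σ λ_i
λ_sys = 0.000339 + 0.0000149 + 0.00000150 = 3.5540e-04 /h
MTBF = 1 / λ_sys = 2810 h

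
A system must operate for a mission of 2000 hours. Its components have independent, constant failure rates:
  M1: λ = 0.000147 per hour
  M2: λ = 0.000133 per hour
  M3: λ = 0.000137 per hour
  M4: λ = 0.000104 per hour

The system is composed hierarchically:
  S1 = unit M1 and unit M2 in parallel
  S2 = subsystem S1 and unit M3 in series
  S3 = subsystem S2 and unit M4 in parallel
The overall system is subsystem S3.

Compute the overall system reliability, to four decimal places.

R(M1) = exp(−0.000147 × 2000) = 0.745276
R(M2) = exp(−0.000133 × 2000) = 0.766439
R(M3) = exp(−0.000137 × 2000) = 0.760332
R(M4) = exp(−0.000104 × 2000) = 0.812207
Parallel (M1 and M2): 1 − (1 − 0.745276)(1 − 0.766439) = 0.940506
Series ([0.940506] and M3): 0.940506 × 0.760332 = 0.715097
Parallel ([0.715097] and M4): 1 − (1 − 0.715097)(1 − 0.812207) = 0.9465

0.9465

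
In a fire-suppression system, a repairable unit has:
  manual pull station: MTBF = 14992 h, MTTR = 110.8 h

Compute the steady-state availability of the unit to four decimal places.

0.9927

A(manual pull station) = MTBF/(MTBF+MTTR) = 14992/(14992+110.8) = 0.9927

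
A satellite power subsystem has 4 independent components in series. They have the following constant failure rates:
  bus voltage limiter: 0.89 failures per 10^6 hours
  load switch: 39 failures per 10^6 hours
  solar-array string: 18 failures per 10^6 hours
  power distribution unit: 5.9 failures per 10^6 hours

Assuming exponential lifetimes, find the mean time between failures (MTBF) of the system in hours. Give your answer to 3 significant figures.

Series of exponential components: λ_sys = Σ λ_i
λ_sys = 0.00000089 + 0.000039 + 0.000018 + 0.0000059 = 6.3790e-05 /h
MTBF = 1 / λ_sys = 15700 h

15700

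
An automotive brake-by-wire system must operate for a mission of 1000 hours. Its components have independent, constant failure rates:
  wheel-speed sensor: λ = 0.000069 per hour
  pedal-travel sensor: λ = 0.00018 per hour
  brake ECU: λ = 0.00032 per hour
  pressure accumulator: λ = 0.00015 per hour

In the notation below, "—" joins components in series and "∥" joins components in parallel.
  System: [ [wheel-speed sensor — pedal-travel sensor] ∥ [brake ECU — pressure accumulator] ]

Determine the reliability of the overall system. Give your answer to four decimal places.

R(wheel-speed sensor) = exp(−0.000069 × 1000) = 0.933327
R(pedal-travel sensor) = exp(−0.00018 × 1000) = 0.835270
R(brake ECU) = exp(−0.00032 × 1000) = 0.726149
R(pressure accumulator) = exp(−0.00015 × 1000) = 0.860708
Series (wheel-speed sensor and pedal-travel sensor): 0.933327 × 0.835270 = 0.779580
Series (brake ECU and pressure accumulator): 0.726149 × 0.860708 = 0.625002
Parallel ([0.779580] and [0.625002]): 1 − (1 − 0.779580)(1 − 0.625002) = 0.9173

0.9173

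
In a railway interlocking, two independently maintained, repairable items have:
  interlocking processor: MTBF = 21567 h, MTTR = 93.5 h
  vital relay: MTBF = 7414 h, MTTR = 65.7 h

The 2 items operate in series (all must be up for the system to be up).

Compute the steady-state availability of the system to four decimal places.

A(interlocking processor) = MTBF/(MTBF+MTTR) = 21567/(21567+93.5) = 0.995683
A(vital relay) = MTBF/(MTBF+MTTR) = 7414/(7414+65.7) = 0.991216
Series availability: 0.995683 × 0.991216 = 0.9869

0.9869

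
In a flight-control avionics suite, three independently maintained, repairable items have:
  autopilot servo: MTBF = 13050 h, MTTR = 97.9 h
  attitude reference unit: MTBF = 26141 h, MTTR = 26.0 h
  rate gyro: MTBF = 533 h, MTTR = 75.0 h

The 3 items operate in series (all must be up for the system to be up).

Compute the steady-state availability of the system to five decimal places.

0.86925

A(autopilot servo) = MTBF/(MTBF+MTTR) = 13050/(13050+97.9) = 0.992554
A(attitude reference unit) = MTBF/(MTBF+MTTR) = 26141/(26141+26.0) = 0.999006
A(rate gyro) = MTBF/(MTBF+MTTR) = 533/(533+75.0) = 0.876645
Series availability: 0.992554 × 0.999006 × 0.876645 = 0.86925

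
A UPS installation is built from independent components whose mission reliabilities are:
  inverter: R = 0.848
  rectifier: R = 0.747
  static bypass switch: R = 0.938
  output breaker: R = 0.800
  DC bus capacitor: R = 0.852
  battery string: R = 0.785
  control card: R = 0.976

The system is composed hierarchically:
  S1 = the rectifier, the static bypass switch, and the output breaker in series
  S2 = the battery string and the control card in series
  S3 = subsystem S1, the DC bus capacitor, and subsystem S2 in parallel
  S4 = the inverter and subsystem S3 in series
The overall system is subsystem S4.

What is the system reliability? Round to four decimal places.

0.8351

Series (rectifier, static bypass switch, and output breaker): 0.747000 × 0.938000 × 0.800000 = 0.560549
Series (battery string and control card): 0.785000 × 0.976000 = 0.766160
Parallel ([0.560549], DC bus capacitor, and [0.766160]): 1 − (1 − 0.560549)(1 − 0.852000)(1 − 0.766160) = 0.984791
Series (inverter and [0.984791]): 0.848000 × 0.984791 = 0.8351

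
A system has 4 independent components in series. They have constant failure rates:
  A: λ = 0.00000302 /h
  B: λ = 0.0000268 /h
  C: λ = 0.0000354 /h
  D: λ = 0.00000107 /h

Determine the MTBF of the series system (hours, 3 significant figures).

Series of exponential components: λ_sys = Σ λ_i
λ_sys = 0.00000302 + 0.0000268 + 0.0000354 + 0.00000107 = 6.6290e-05 /h
MTBF = 1 / λ_sys = 15100 h

15100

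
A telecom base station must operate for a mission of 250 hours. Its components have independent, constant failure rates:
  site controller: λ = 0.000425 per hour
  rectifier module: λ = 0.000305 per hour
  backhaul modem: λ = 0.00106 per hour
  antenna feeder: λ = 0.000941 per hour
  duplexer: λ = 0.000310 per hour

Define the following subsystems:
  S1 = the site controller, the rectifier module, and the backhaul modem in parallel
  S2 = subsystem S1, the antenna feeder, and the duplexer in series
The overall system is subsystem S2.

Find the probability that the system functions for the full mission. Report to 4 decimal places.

R(site controller) = exp(−0.000425 × 250) = 0.899200
R(rectifier module) = exp(−0.000305 × 250) = 0.926585
R(backhaul modem) = exp(−0.00106 × 250) = 0.767206
R(antenna feeder) = exp(−0.000941 × 250) = 0.790373
R(duplexer) = exp(−0.000310 × 250) = 0.925427
Parallel (site controller, rectifier module, and backhaul modem): 1 − (1 − 0.899200)(1 − 0.926585)(1 − 0.767206) = 0.998277
Series ([0.998277], antenna feeder, and duplexer): 0.998277 × 0.790373 × 0.925427 = 0.7302

0.7302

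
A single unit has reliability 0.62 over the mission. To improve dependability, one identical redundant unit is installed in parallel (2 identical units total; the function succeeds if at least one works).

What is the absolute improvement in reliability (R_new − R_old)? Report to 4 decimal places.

R_before = 0.62
R_after = 1 − (1 − 0.62)^2 = 0.8556
ΔR = 0.8556 − 0.62 = 0.2356

0.2356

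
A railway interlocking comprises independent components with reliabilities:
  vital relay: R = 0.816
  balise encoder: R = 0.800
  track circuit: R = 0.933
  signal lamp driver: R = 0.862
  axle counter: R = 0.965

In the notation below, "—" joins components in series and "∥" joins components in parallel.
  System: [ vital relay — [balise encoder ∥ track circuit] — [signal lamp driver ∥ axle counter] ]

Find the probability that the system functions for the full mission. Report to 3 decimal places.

0.801

Parallel (balise encoder and track circuit): 1 − (1 − 0.80000)(1 − 0.93300) = 0.98660
Parallel (signal lamp driver and axle counter): 1 − (1 − 0.86200)(1 − 0.96500) = 0.99517
Series (vital relay, [0.98660], and [0.99517]): 0.81600 × 0.98660 × 0.99517 = 0.801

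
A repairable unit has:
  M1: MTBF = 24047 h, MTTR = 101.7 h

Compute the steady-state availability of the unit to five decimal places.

0.99579

A(M1) = MTBF/(MTBF+MTTR) = 24047/(24047+101.7) = 0.99579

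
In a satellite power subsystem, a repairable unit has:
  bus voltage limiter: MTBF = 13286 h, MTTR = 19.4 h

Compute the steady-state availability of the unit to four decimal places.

0.9985

A(bus voltage limiter) = MTBF/(MTBF+MTTR) = 13286/(13286+19.4) = 0.9985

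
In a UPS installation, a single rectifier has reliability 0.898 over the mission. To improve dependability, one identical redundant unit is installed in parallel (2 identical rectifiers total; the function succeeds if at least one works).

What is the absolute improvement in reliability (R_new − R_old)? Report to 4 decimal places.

R_before = 0.898
R_after = 1 − (1 − 0.898)^2 = 0.9896
ΔR = 0.9896 − 0.898 = 0.0916

0.0916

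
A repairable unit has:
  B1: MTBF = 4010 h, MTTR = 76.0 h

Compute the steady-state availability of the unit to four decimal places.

A(B1) = MTBF/(MTBF+MTTR) = 4010/(4010+76.0) = 0.9814

0.9814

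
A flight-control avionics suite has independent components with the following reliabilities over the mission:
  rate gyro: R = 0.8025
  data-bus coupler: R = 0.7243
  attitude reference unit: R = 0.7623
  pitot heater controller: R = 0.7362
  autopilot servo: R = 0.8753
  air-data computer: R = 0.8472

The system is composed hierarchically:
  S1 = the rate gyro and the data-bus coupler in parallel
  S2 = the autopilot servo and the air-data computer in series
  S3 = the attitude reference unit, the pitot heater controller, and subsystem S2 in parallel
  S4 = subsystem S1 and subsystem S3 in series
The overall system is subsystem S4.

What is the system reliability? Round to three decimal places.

Parallel (rate gyro and data-bus coupler): 1 − (1 − 0.80250)(1 − 0.72430) = 0.94555
Series (autopilot servo and air-data computer): 0.87530 × 0.84720 = 0.74155
Parallel (attitude reference unit, pitot heater controller, and [0.74155]): 1 − (1 − 0.76230)(1 − 0.73620)(1 − 0.74155) = 0.98379
Series ([0.94555] and [0.98379]): 0.94555 × 0.98379 = 0.930

0.930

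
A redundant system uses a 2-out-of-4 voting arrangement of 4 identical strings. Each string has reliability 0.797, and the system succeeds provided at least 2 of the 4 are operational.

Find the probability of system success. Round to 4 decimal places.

R = Σ_{i=2}^{4} C(4,i) p^i (1−p)^{4−i} with p = 0.797
C(4,2)·0.797^2·0.203^2 = 0.157058
C(4,3)·0.797^3·0.203^1 = 0.411084
C(4,4)·0.797^4·0.203^0 = 0.403490
Sum = 0.9716

0.9716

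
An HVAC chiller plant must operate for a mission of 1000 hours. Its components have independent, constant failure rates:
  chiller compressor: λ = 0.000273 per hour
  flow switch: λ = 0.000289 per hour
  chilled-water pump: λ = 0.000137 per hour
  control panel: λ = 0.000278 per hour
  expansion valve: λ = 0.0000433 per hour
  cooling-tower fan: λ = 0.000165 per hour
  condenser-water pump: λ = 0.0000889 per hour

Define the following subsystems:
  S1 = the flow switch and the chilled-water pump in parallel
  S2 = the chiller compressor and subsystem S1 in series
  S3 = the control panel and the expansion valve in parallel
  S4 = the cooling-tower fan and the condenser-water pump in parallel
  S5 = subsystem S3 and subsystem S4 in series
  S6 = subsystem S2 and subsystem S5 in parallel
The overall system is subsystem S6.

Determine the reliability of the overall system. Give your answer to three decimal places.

0.994

R(chiller compressor) = exp(−0.000273 × 1000) = 0.76109
R(flow switch) = exp(−0.000289 × 1000) = 0.74901
R(chilled-water pump) = exp(−0.000137 × 1000) = 0.87197
R(control panel) = exp(−0.000278 × 1000) = 0.75730
R(expansion valve) = exp(−0.0000433 × 1000) = 0.95762
R(cooling-tower fan) = exp(−0.000165 × 1000) = 0.84789
R(condenser-water pump) = exp(−0.0000889 × 1000) = 0.91494
Parallel (flow switch and chilled-water pump): 1 − (1 − 0.74901)(1 − 0.87197) = 0.96787
Series (chiller compressor and [0.96787]): 0.76109 × 0.96787 = 0.73664
Parallel (control panel and expansion valve): 1 − (1 − 0.75730)(1 − 0.95762) = 0.98971
Parallel (cooling-tower fan and condenser-water pump): 1 − (1 − 0.84789)(1 − 0.91494) = 0.98706
Series ([0.98971] and [0.98706]): 0.98971 × 0.98706 = 0.97690
Parallel ([0.73664] and [0.97690]): 1 − (1 − 0.73664)(1 − 0.97690) = 0.994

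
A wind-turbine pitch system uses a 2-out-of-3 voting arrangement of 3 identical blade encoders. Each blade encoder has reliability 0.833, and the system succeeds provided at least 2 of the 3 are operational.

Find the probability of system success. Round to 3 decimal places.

0.926

R = Σ_{i=2}^{3} C(3,i) p^i (1−p)^{3−i} with p = 0.833
C(3,2)·0.833^2·0.167^1 = 0.34764
C(3,3)·0.833^3·0.167^0 = 0.57801
Sum = 0.926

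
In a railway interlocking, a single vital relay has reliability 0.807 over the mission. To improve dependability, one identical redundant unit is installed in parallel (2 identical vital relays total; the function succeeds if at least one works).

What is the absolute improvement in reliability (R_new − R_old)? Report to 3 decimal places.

R_before = 0.807
R_after = 1 − (1 − 0.807)^2 = 0.963
ΔR = 0.963 − 0.807 = 0.156

0.156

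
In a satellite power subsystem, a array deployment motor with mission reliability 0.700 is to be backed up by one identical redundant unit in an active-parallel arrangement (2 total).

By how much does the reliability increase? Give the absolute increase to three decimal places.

R_before = 0.700
R_after = 1 − (1 − 0.700)^2 = 0.910
ΔR = 0.910 − 0.700 = 0.210

0.210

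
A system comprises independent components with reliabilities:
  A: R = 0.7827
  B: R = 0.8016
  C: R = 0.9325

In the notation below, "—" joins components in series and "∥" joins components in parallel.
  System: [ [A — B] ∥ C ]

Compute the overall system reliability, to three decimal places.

0.975

Series (A and B): 0.78270 × 0.80160 = 0.62741
Parallel ([0.62741] and C): 1 − (1 − 0.62741)(1 − 0.93250) = 0.975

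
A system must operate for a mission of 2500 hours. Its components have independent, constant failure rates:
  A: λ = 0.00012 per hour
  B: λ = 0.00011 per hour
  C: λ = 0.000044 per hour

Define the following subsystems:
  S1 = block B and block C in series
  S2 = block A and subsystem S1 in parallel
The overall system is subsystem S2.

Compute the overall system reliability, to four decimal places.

R(A) = exp(−0.00012 × 2500) = 0.740818
R(B) = exp(−0.00011 × 2500) = 0.759572
R(C) = exp(−0.000044 × 2500) = 0.895834
Series (B and C): 0.759572 × 0.895834 = 0.680450
Parallel (A and [0.680450]): 1 − (1 − 0.740818)(1 − 0.680450) = 0.9172

0.9172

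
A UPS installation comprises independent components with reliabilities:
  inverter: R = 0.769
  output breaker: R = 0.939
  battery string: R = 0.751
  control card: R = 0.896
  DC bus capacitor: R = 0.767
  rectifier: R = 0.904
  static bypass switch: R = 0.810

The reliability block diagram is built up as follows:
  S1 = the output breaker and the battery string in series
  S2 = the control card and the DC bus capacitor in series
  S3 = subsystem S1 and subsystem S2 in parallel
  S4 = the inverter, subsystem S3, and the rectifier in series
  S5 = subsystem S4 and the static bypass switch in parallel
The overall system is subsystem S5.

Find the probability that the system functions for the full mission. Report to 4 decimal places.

0.9299

Series (output breaker and battery string): 0.939000 × 0.751000 = 0.705189
Series (control card and DC bus capacitor): 0.896000 × 0.767000 = 0.687232
Parallel ([0.705189] and [0.687232]): 1 − (1 − 0.705189)(1 − 0.687232) = 0.907793
Series (inverter, [0.907793], and rectifier): 0.769000 × 0.907793 × 0.904000 = 0.631076
Parallel ([0.631076] and static bypass switch): 1 − (1 − 0.631076)(1 − 0.810000) = 0.9299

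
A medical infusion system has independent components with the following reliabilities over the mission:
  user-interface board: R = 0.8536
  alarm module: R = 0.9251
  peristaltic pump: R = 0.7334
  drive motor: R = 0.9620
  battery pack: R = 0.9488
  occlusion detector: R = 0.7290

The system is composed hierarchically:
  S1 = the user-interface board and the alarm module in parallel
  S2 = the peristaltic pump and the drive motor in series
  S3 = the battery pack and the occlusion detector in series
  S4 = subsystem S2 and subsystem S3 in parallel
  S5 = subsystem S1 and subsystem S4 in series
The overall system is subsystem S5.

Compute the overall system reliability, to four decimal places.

Parallel (user-interface board and alarm module): 1 − (1 − 0.853600)(1 − 0.925100) = 0.989035
Series (peristaltic pump and drive motor): 0.733400 × 0.962000 = 0.705531
Series (battery pack and occlusion detector): 0.948800 × 0.729000 = 0.691675
Parallel ([0.705531] and [0.691675]): 1 − (1 − 0.705531)(1 − 0.691675) = 0.909208
Series ([0.989035] and [0.909208]): 0.989035 × 0.909208 = 0.8992

0.8992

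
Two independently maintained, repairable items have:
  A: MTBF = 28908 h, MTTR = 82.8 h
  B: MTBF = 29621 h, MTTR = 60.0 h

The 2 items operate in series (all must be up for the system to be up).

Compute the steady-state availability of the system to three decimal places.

A(A) = MTBF/(MTBF+MTTR) = 28908/(28908+82.8) = 0.997144
A(B) = MTBF/(MTBF+MTTR) = 29621/(29621+60.0) = 0.997979
Series availability: 0.997144 × 0.997979 = 0.995

0.995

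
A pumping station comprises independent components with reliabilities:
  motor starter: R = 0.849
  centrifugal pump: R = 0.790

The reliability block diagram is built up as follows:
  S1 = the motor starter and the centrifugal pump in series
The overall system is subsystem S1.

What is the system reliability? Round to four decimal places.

Series (motor starter and centrifugal pump): 0.849000 × 0.790000 = 0.6707

0.6707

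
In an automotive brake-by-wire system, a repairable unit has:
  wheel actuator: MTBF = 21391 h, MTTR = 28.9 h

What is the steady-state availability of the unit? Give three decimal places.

0.999

A(wheel actuator) = MTBF/(MTBF+MTTR) = 21391/(21391+28.9) = 0.999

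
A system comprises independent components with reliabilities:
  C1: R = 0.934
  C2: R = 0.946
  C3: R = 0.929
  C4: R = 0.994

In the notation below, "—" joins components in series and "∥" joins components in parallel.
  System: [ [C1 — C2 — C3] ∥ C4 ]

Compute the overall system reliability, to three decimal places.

0.999

Series (C1, C2, and C3): 0.93400 × 0.94600 × 0.92900 = 0.82083
Parallel ([0.82083] and C4): 1 − (1 − 0.82083)(1 − 0.99400) = 0.999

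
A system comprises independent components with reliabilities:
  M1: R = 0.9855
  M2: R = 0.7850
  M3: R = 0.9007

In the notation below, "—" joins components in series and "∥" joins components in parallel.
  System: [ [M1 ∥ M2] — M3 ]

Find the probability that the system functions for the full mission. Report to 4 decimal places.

0.8979

Parallel (M1 and M2): 1 − (1 − 0.985500)(1 − 0.785000) = 0.996883
Series ([0.996883] and M3): 0.996883 × 0.900700 = 0.8979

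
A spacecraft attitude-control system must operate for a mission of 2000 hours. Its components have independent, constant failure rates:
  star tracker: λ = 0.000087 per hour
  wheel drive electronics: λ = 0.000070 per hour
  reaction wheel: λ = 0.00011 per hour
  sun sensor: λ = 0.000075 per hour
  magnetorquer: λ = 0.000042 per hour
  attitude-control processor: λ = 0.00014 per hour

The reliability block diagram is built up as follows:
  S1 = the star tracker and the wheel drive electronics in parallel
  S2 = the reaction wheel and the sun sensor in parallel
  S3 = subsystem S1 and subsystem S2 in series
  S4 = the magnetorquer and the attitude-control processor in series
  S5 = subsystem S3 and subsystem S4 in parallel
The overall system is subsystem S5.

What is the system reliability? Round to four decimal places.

0.9854

R(star tracker) = exp(−0.000087 × 2000) = 0.840297
R(wheel drive electronics) = exp(−0.000070 × 2000) = 0.869358
R(reaction wheel) = exp(−0.00011 × 2000) = 0.802519
R(sun sensor) = exp(−0.000075 × 2000) = 0.860708
R(magnetorquer) = exp(−0.000042 × 2000) = 0.919431
R(attitude-control processor) = exp(−0.00014 × 2000) = 0.755784
Parallel (star tracker and wheel drive electronics): 1 − (1 − 0.840297)(1 − 0.869358) = 0.979136
Parallel (reaction wheel and sun sensor): 1 − (1 − 0.802519)(1 − 0.860708) = 0.972492
Series ([0.979136] and [0.972492]): 0.979136 × 0.972492 = 0.952202
Series (magnetorquer and attitude-control processor): 0.919431 × 0.755784 = 0.694891
Parallel ([0.952202] and [0.694891]): 1 − (1 − 0.952202)(1 − 0.694891) = 0.9854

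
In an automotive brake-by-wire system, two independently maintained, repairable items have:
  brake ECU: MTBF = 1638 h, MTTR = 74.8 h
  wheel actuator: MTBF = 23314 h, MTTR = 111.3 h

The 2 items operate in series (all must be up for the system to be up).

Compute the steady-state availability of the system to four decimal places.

A(brake ECU) = MTBF/(MTBF+MTTR) = 1638/(1638+74.8) = 0.956329
A(wheel actuator) = MTBF/(MTBF+MTTR) = 23314/(23314+111.3) = 0.995249
Series availability: 0.956329 × 0.995249 = 0.9518

0.9518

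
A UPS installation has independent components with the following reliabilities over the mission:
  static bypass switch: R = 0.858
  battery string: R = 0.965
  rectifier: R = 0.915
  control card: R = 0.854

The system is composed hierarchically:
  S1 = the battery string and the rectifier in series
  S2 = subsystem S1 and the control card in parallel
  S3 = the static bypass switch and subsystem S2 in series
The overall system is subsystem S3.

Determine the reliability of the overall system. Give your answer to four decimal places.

Series (battery string and rectifier): 0.965000 × 0.915000 = 0.882975
Parallel ([0.882975] and control card): 1 − (1 − 0.882975)(1 − 0.854000) = 0.982914
Series (static bypass switch and [0.982914]): 0.858000 × 0.982914 = 0.8433

0.8433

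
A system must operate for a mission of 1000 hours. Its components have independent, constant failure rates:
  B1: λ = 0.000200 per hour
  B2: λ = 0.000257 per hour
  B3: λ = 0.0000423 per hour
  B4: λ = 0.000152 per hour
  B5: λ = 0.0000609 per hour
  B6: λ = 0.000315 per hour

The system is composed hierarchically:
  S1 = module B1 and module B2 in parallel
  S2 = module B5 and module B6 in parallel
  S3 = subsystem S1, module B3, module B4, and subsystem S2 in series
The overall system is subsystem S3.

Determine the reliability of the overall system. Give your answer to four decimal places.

R(B1) = exp(−0.000200 × 1000) = 0.818731
R(B2) = exp(−0.000257 × 1000) = 0.773368
R(B3) = exp(−0.0000423 × 1000) = 0.958582
R(B4) = exp(−0.000152 × 1000) = 0.858988
R(B5) = exp(−0.0000609 × 1000) = 0.940917
R(B6) = exp(−0.000315 × 1000) = 0.729789
Parallel (B1 and B2): 1 − (1 − 0.818731)(1 − 0.773368) = 0.958919
Parallel (B5 and B6): 1 − (1 − 0.940917)(1 − 0.729789) = 0.984035
Series ([0.958919], B3, B4, and [0.984035]): 0.958919 × 0.958582 × 0.858988 × 0.984035 = 0.7770

0.7770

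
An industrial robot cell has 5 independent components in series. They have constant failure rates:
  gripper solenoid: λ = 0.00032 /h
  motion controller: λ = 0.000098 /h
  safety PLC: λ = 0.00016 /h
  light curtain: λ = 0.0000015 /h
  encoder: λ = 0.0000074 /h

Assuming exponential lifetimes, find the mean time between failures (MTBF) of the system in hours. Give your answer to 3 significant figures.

1700

Series of exponential components: λ_sys = Σ λ_i
λ_sys = 0.00032 + 0.000098 + 0.00016 + 0.0000015 + 0.0000074 = 5.8690e-04 /h
MTBF = 1 / λ_sys = 1700 h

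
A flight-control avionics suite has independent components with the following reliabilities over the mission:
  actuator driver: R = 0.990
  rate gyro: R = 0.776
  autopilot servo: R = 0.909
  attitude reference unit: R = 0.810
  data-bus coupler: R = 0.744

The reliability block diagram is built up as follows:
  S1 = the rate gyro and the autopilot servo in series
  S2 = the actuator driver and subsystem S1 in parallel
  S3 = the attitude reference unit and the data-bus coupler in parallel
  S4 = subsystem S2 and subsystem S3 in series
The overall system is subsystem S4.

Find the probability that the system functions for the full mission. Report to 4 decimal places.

0.9486

Series (rate gyro and autopilot servo): 0.776000 × 0.909000 = 0.705384
Parallel (actuator driver and [0.705384]): 1 − (1 − 0.990000)(1 − 0.705384) = 0.997054
Parallel (attitude reference unit and data-bus coupler): 1 − (1 − 0.810000)(1 − 0.744000) = 0.951360
Series ([0.997054] and [0.951360]): 0.997054 × 0.951360 = 0.9486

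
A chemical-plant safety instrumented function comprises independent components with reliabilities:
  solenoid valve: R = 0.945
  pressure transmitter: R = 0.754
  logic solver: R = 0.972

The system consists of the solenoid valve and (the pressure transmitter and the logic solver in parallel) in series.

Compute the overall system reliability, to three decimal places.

Parallel (pressure transmitter and logic solver): 1 − (1 − 0.75400)(1 − 0.97200) = 0.99311
Series (solenoid valve and [0.99311]): 0.94500 × 0.99311 = 0.938

0.938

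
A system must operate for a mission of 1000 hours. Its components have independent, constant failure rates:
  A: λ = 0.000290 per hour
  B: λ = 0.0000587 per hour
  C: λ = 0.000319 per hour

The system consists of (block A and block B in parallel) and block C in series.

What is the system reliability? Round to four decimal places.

R(A) = exp(−0.000290 × 1000) = 0.748264
R(B) = exp(−0.0000587 × 1000) = 0.942990
R(C) = exp(−0.000319 × 1000) = 0.726876
Parallel (A and B): 1 − (1 − 0.748264)(1 − 0.942990) = 0.985649
Series ([0.985649] and C): 0.985649 × 0.726876 = 0.7164

0.7164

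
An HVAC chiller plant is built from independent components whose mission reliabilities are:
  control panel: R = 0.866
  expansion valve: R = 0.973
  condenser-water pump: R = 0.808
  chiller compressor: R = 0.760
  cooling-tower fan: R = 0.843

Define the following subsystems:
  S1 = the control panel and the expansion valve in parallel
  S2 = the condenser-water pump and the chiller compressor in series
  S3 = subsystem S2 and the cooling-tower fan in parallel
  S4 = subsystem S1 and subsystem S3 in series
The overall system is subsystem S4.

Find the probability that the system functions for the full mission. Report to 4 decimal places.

Parallel (control panel and expansion valve): 1 − (1 − 0.866000)(1 − 0.973000) = 0.996382
Series (condenser-water pump and chiller compressor): 0.808000 × 0.760000 = 0.614080
Parallel ([0.614080] and cooling-tower fan): 1 − (1 − 0.614080)(1 − 0.843000) = 0.939411
Series ([0.996382] and [0.939411]): 0.996382 × 0.939411 = 0.9360

0.9360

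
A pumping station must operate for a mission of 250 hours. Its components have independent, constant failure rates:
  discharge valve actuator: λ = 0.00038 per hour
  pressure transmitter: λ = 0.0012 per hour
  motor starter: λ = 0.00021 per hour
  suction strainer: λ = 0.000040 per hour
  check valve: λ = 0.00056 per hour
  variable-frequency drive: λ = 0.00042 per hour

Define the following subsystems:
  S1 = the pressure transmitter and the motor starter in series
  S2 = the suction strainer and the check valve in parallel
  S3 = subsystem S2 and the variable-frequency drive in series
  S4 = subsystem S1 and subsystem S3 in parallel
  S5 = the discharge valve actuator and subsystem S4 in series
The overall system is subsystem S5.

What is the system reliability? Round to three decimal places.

R(discharge valve actuator) = exp(−0.00038 × 250) = 0.90937
R(pressure transmitter) = exp(−0.0012 × 250) = 0.74082
R(motor starter) = exp(−0.00021 × 250) = 0.94885
R(suction strainer) = exp(−0.000040 × 250) = 0.99005
R(check valve) = exp(−0.00056 × 250) = 0.86936
R(variable-frequency drive) = exp(−0.00042 × 250) = 0.90032
Series (pressure transmitter and motor starter): 0.74082 × 0.94885 = 0.70293
Parallel (suction strainer and check valve): 1 − (1 − 0.99005)(1 − 0.86936) = 0.99870
Series ([0.99870] and variable-frequency drive): 0.99870 × 0.90032 = 0.89915
Parallel ([0.70293] and [0.89915]): 1 − (1 − 0.70293)(1 − 0.89915) = 0.97004
Series (discharge valve actuator and [0.97004]): 0.90937 × 0.97004 = 0.882

0.882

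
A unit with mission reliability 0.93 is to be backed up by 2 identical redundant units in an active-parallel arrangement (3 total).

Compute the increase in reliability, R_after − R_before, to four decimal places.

R_before = 0.93
R_after = 1 − (1 − 0.93)^3 = 0.9997
ΔR = 0.9997 − 0.93 = 0.0697

0.0697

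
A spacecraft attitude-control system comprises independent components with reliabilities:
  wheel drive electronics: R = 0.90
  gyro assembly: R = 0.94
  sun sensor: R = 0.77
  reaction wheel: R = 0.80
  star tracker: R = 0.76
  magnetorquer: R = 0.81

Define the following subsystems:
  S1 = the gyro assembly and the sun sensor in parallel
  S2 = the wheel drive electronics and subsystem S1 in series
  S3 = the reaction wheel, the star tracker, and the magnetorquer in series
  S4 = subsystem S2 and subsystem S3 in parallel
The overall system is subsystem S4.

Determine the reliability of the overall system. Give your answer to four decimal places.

Parallel (gyro assembly and sun sensor): 1 − (1 − 0.940000)(1 − 0.770000) = 0.986200
Series (wheel drive electronics and [0.986200]): 0.900000 × 0.986200 = 0.887580
Series (reaction wheel, star tracker, and magnetorquer): 0.800000 × 0.760000 × 0.810000 = 0.492480
Parallel ([0.887580] and [0.492480]): 1 − (1 − 0.887580)(1 − 0.492480) = 0.9429

0.9429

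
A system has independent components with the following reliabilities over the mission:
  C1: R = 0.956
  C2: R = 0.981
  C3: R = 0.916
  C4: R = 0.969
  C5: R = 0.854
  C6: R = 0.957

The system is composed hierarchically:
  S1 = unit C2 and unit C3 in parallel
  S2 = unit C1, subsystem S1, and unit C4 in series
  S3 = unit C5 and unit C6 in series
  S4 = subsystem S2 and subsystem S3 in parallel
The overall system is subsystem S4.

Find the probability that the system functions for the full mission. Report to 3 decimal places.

0.986

Parallel (C2 and C3): 1 − (1 − 0.98100)(1 − 0.91600) = 0.99840
Series (C1, [0.99840], and C4): 0.95600 × 0.99840 × 0.96900 = 0.92488
Series (C5 and C6): 0.85400 × 0.95700 = 0.81728
Parallel ([0.92488] and [0.81728]): 1 − (1 − 0.92488)(1 − 0.81728) = 0.986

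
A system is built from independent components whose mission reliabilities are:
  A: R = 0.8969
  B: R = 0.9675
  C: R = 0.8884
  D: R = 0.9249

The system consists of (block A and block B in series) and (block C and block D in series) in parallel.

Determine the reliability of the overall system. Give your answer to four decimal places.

Series (A and B): 0.896900 × 0.967500 = 0.867751
Series (C and D): 0.888400 × 0.924900 = 0.821681
Parallel ([0.867751] and [0.821681]): 1 − (1 − 0.867751)(1 − 0.821681) = 0.9764

0.9764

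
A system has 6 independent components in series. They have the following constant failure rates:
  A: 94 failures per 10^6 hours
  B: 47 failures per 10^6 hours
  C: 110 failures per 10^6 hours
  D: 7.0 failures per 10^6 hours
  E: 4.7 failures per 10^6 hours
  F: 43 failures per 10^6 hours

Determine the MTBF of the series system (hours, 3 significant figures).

3270

Series of exponential components: λ_sys = Σ λ_i
λ_sys = 0.000094 + 0.000047 + 0.00011 + 0.0000070 + 0.0000047 + 0.000043 = 3.0570e-04 /h
MTBF = 1 / λ_sys = 3270 h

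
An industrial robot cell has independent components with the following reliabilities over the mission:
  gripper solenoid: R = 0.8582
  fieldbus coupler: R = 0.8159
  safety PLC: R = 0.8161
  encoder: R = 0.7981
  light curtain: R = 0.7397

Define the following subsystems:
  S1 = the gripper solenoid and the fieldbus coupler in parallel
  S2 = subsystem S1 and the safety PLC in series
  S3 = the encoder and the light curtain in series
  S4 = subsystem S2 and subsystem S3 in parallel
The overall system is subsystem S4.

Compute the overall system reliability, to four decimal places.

Parallel (gripper solenoid and fieldbus coupler): 1 − (1 − 0.858200)(1 − 0.815900) = 0.973895
Series ([0.973895] and safety PLC): 0.973895 × 0.816100 = 0.794796
Series (encoder and light curtain): 0.798100 × 0.739700 = 0.590355
Parallel ([0.794796] and [0.590355]): 1 − (1 − 0.794796)(1 − 0.590355) = 0.9159

0.9159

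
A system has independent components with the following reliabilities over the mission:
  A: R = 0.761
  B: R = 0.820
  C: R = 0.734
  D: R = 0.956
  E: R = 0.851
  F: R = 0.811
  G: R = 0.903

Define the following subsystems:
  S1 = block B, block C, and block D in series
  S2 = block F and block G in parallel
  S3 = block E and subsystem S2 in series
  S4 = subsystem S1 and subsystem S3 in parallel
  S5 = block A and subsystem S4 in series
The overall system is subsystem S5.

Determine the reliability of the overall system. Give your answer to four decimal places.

Series (B, C, and D): 0.820000 × 0.734000 × 0.956000 = 0.575397
Parallel (F and G): 1 − (1 − 0.811000)(1 − 0.903000) = 0.981667
Series (E and [0.981667]): 0.851000 × 0.981667 = 0.835399
Parallel ([0.575397] and [0.835399]): 1 − (1 − 0.575397)(1 − 0.835399) = 0.930110
Series (A and [0.930110]): 0.761000 × 0.930110 = 0.7078

0.7078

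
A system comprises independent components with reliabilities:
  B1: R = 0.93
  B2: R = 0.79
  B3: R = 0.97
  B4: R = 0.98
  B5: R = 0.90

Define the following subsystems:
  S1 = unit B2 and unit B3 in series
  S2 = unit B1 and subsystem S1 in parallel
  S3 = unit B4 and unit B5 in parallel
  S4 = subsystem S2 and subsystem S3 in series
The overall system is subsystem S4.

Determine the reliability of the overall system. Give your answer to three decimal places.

Series (B2 and B3): 0.79000 × 0.97000 = 0.76630
Parallel (B1 and [0.76630]): 1 − (1 − 0.93000)(1 − 0.76630) = 0.98364
Parallel (B4 and B5): 1 − (1 − 0.98000)(1 − 0.90000) = 0.99800
Series ([0.98364] and [0.99800]): 0.98364 × 0.99800 = 0.982

0.982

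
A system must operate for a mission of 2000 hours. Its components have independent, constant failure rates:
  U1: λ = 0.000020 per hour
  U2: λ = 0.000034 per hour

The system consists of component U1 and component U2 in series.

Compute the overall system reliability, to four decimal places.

R(U1) = exp(−0.000020 × 2000) = 0.960789
R(U2) = exp(−0.000034 × 2000) = 0.934260
Series (U1 and U2): 0.960789 × 0.934260 = 0.8976

0.8976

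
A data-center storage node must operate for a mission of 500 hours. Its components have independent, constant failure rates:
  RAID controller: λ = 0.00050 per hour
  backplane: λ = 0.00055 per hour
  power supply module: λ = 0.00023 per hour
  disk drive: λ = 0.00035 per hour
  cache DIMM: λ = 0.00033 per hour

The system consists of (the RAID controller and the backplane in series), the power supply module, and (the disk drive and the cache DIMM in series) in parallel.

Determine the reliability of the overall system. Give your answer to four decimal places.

R(RAID controller) = exp(−0.00050 × 500) = 0.778801
R(backplane) = exp(−0.00055 × 500) = 0.759572
R(power supply module) = exp(−0.00023 × 500) = 0.891366
R(disk drive) = exp(−0.00035 × 500) = 0.839457
R(cache DIMM) = exp(−0.00033 × 500) = 0.847894
Series (RAID controller and backplane): 0.778801 × 0.759572 = 0.591555
Series (disk drive and cache DIMM): 0.839457 × 0.847894 = 0.711771
Parallel ([0.591555], power supply module, and [0.711771]): 1 − (1 − 0.591555)(1 − 0.891366)(1 − 0.711771) = 0.9872

0.9872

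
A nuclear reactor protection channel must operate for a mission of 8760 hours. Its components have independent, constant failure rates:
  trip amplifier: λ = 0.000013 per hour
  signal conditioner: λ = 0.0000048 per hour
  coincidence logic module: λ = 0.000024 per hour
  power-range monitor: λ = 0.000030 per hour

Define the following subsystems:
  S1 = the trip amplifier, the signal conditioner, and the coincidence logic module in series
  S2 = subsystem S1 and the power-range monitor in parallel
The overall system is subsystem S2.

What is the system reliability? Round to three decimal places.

R(trip amplifier) = exp(−0.000013 × 8760) = 0.89237
R(signal conditioner) = exp(−0.0000048 × 8760) = 0.95882
R(coincidence logic module) = exp(−0.000024 × 8760) = 0.81039
R(power-range monitor) = exp(−0.000030 × 8760) = 0.76890
Series (trip amplifier, signal conditioner, and coincidence logic module): 0.89237 × 0.95882 × 0.81039 = 0.69339
Parallel ([0.69339] and power-range monitor): 1 − (1 − 0.69339)(1 − 0.76890) = 0.929

0.929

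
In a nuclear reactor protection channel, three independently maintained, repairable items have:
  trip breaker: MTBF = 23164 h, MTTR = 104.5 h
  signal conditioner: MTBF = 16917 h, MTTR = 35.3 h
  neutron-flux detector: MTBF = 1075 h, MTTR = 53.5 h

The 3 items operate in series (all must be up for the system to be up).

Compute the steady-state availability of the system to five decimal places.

0.94634

A(trip breaker) = MTBF/(MTBF+MTTR) = 23164/(23164+104.5) = 0.995509
A(signal conditioner) = MTBF/(MTBF+MTTR) = 16917/(16917+35.3) = 0.997918
A(neutron-flux detector) = MTBF/(MTBF+MTTR) = 1075/(1075+53.5) = 0.952592
Series availability: 0.995509 × 0.997918 × 0.952592 = 0.94634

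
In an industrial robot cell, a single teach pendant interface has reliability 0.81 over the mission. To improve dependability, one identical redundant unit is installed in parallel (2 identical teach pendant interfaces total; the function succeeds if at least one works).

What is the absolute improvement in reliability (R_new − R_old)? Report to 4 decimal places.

0.1539

R_before = 0.81
R_after = 1 − (1 − 0.81)^2 = 0.9639
ΔR = 0.9639 − 0.81 = 0.1539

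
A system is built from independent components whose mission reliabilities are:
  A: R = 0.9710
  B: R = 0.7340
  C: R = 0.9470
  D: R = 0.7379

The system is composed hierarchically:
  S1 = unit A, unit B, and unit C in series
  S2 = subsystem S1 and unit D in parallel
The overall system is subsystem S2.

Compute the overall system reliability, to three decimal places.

0.915

Series (A, B, and C): 0.97100 × 0.73400 × 0.94700 = 0.67494
Parallel ([0.67494] and D): 1 − (1 − 0.67494)(1 − 0.73790) = 0.915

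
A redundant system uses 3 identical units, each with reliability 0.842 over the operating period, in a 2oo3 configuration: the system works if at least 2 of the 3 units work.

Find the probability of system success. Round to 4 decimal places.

0.9330

R = Σ_{i=2}^{3} C(3,i) p^i (1−p)^{3−i} with p = 0.842
C(3,2)·0.842^2·0.158^1 = 0.336049
C(3,3)·0.842^3·0.158^0 = 0.596948
Sum = 0.9330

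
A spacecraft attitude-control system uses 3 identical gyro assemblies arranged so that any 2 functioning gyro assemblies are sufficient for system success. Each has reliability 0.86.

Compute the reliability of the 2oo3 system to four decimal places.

R = Σ_{i=2}^{3} C(3,i) p^i (1−p)^{3−i} with p = 0.86
C(3,2)·0.86^2·0.14^1 = 0.310632
C(3,3)·0.86^3·0.14^0 = 0.636056
Sum = 0.9467

0.9467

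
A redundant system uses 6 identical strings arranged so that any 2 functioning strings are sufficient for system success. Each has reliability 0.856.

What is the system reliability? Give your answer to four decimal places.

R = Σ_{i=2}^{6} C(6,i) p^i (1−p)^{6−i} with p = 0.856
C(6,2)·0.856^2·0.144^4 = 0.004726
C(6,3)·0.856^3·0.144^3 = 0.037457
C(6,4)·0.856^4·0.144^2 = 0.166998
C(6,5)·0.856^5·0.144^1 = 0.397084
C(6,6)·0.856^6·0.144^0 = 0.393407
Sum = 0.9997

0.9997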